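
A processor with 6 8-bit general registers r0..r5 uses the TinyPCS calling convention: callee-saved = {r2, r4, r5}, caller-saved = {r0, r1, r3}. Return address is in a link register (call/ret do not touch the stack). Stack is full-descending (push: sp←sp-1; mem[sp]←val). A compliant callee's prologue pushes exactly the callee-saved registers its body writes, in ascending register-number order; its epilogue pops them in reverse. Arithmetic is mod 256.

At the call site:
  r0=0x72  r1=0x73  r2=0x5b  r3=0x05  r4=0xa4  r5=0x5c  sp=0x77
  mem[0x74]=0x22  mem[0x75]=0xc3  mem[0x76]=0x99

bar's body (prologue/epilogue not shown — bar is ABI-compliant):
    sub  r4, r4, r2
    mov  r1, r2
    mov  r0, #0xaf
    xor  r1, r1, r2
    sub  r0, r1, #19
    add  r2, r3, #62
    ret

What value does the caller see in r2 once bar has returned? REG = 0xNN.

prologue: push r2 → mem[0x76]=0x5b, sp=0x76
prologue: push r4 → mem[0x75]=0xa4, sp=0x75
body[0] sub  r4, r4, r2 → r4=0x49
body[1] mov  r1, r2 → r1=0x5b
body[2] mov  r0, #0xaf → r0=0xaf
body[3] xor  r1, r1, r2 → r1=0x00
body[4] sub  r0, r1, #19 → r0=0xed
body[5] add  r2, r3, #62 → r2=0x43
epilogue: pop r4=0xa4, sp=0x76
epilogue: pop r2=0x5b, sp=0x77
r2 is callee-saved → restored

REG = 0x5b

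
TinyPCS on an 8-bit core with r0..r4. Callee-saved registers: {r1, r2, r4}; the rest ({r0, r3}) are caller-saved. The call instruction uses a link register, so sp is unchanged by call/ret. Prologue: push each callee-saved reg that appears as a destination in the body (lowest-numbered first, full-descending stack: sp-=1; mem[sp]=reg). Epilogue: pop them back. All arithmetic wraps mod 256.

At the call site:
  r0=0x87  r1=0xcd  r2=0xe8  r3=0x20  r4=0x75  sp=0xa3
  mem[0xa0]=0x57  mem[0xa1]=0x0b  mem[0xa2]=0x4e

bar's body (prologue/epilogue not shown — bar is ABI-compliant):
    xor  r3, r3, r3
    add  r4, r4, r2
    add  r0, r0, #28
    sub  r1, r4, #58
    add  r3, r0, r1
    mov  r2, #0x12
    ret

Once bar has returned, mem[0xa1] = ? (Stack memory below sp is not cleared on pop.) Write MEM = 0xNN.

prologue: push r1 -> mem[0xa2]=0xcd, sp=0xa2
prologue: push r2 -> mem[0xa1]=0xe8, sp=0xa1
prologue: push r4 -> mem[0xa0]=0x75, sp=0xa0
body[0] xor  r3, r3, r3 -> r3=0x00
body[1] add  r4, r4, r2 -> r4=0x5d
body[2] add  r0, r0, #28 -> r0=0xa3
body[3] sub  r1, r4, #58 -> r1=0x23
body[4] add  r3, r0, r1 -> r3=0xc6
body[5] mov  r2, #0x12 -> r2=0x12
epilogue: pop r4=0x75, sp=0xa1
epilogue: pop r2=0xe8, sp=0xa2
epilogue: pop r1=0xcd, sp=0xa3
prologue pushed ['r1', 'r2', 'r4'] at ['0xa2', '0xa1', '0xa0']

MEM = 0xe8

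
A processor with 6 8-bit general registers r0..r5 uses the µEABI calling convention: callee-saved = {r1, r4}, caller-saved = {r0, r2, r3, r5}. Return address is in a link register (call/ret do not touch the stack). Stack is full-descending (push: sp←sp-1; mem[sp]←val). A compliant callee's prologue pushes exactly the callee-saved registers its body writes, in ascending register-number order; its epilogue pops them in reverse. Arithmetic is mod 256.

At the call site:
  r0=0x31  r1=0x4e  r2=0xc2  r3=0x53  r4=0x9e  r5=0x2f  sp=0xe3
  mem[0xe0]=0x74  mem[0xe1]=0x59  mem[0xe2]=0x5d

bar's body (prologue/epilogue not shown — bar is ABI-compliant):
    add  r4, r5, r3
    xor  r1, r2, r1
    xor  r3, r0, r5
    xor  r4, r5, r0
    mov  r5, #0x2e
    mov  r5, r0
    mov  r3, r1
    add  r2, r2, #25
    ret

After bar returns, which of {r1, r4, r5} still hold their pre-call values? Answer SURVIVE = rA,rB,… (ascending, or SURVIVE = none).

prologue: push r1 -> mem[0xe2]=0x4e, sp=0xe2
prologue: push r4 -> mem[0xe1]=0x9e, sp=0xe1
body[0] add  r4, r5, r3 -> r4=0x82
body[1] xor  r1, r2, r1 -> r1=0x8c
body[2] xor  r3, r0, r5 -> r3=0x1e
body[3] xor  r4, r5, r0 -> r4=0x1e
body[4] mov  r5, #0x2e -> r5=0x2e
body[5] mov  r5, r0 -> r5=0x31
body[6] mov  r3, r1 -> r3=0x8c
body[7] add  r2, r2, #25 -> r2=0xdb
epilogue: pop r4=0x9e, sp=0xe2
epilogue: pop r1=0x4e, sp=0xe3
r1: callee-saved, written=True
r4: callee-saved, written=True
r5: caller-saved, written=True

SURVIVE = r1,r4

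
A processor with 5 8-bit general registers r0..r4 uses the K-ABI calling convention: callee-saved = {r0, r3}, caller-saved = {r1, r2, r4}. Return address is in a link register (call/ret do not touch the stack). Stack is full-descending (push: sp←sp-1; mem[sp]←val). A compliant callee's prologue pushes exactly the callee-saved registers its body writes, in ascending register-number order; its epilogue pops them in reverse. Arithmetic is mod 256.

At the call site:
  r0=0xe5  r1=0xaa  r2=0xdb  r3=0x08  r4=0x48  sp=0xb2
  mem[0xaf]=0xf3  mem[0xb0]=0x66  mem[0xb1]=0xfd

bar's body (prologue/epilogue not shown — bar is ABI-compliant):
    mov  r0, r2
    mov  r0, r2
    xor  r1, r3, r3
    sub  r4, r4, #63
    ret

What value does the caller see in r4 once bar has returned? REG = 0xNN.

prologue: push r0 -> mem[0xb1]=0xe5, sp=0xb1
body[0] mov  r0, r2 -> r0=0xdb
body[1] mov  r0, r2 -> r0=0xdb
body[2] xor  r1, r3, r3 -> r1=0x00
body[3] sub  r4, r4, #63 -> r4=0x09
epilogue: pop r0=0xe5, sp=0xb2
r4 is caller-saved -> body value

REG = 0x09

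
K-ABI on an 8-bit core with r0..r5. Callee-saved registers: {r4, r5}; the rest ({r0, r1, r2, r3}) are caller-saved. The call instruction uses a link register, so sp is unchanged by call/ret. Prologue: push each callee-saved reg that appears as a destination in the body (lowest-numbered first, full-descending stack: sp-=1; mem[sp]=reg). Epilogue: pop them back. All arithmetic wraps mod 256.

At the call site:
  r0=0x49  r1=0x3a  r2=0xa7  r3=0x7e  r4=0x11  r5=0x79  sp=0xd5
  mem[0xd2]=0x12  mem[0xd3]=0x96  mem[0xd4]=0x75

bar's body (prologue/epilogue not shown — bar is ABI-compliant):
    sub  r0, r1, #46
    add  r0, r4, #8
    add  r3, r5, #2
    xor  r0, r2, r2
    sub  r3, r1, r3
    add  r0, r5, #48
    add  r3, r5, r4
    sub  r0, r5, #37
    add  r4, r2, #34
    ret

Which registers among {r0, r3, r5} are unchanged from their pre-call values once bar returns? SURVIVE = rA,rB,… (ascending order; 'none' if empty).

SURVIVE = r5

prologue: push r4 → mem[0xd4]=0x11, sp=0xd4
body[0] sub  r0, r1, #46 → r0=0x0c
body[1] add  r0, r4, #8 → r0=0x19
body[2] add  r3, r5, #2 → r3=0x7b
body[3] xor  r0, r2, r2 → r0=0x00
body[4] sub  r3, r1, r3 → r3=0xbf
body[5] add  r0, r5, #48 → r0=0xa9
body[6] add  r3, r5, r4 → r3=0x8a
body[7] sub  r0, r5, #37 → r0=0x54
body[8] add  r4, r2, #34 → r4=0xc9
epilogue: pop r4=0x11, sp=0xd5
r0: caller-saved, written=True
r3: caller-saved, written=True
r5: callee-saved, written=False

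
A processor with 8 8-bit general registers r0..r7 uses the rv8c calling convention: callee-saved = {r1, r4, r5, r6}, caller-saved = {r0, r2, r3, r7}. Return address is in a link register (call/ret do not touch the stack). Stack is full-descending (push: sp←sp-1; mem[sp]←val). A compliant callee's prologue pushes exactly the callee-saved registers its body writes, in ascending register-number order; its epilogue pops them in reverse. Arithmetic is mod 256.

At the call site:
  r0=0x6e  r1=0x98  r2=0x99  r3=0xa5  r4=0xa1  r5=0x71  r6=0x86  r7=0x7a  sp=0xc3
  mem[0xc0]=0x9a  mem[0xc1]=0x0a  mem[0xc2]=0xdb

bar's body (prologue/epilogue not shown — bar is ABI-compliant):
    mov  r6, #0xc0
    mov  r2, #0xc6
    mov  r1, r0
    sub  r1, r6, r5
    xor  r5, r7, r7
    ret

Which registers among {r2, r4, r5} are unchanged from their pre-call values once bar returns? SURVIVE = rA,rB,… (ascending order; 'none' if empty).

SURVIVE = r4,r5

prologue: push r1 → mem[0xc2]=0x98, sp=0xc2
prologue: push r5 → mem[0xc1]=0x71, sp=0xc1
prologue: push r6 → mem[0xc0]=0x86, sp=0xc0
body[0] mov  r6, #0xc0 → r6=0xc0
body[1] mov  r2, #0xc6 → r2=0xc6
body[2] mov  r1, r0 → r1=0x6e
body[3] sub  r1, r6, r5 → r1=0x4f
body[4] xor  r5, r7, r7 → r5=0x00
epilogue: pop r6=0x86, sp=0xc1
epilogue: pop r5=0x71, sp=0xc2
epilogue: pop r1=0x98, sp=0xc3
r2: caller-saved, written=True
r4: callee-saved, written=False
r5: callee-saved, written=True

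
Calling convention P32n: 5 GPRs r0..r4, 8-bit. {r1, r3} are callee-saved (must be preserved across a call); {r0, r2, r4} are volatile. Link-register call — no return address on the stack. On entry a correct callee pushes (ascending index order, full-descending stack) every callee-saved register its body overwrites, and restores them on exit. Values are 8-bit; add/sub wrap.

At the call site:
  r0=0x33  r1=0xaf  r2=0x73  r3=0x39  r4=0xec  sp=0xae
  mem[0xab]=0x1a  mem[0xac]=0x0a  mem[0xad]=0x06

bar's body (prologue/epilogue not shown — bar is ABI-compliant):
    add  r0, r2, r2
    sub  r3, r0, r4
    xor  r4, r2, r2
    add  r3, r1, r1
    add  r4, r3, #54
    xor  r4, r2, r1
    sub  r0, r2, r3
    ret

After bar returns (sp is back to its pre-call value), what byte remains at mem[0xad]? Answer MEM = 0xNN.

prologue: push r3 → mem[0xad]=0x39, sp=0xad
body[0] add  r0, r2, r2 → r0=0xe6
body[1] sub  r3, r0, r4 → r3=0xfa
body[2] xor  r4, r2, r2 → r4=0x00
body[3] add  r3, r1, r1 → r3=0x5e
body[4] add  r4, r3, #54 → r4=0x94
body[5] xor  r4, r2, r1 → r4=0xdc
body[6] sub  r0, r2, r3 → r0=0x15
epilogue: pop r3=0x39, sp=0xae
prologue pushed ['r3'] at ['0xad']

MEM = 0x39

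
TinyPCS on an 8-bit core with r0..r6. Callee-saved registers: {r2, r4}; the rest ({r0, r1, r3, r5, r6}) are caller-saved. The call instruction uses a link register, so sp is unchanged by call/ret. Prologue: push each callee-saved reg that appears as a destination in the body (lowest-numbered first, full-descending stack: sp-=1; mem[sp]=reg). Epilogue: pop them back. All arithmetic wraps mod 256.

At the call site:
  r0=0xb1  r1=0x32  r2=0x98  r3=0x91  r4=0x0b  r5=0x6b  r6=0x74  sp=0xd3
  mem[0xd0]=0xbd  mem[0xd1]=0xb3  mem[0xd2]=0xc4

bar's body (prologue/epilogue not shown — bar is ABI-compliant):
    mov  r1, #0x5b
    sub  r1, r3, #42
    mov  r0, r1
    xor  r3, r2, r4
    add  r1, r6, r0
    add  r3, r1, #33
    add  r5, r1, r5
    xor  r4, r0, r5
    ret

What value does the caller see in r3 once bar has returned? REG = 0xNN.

prologue: push r4 -> mem[0xd2]=0x0b, sp=0xd2
body[0] mov  r1, #0x5b -> r1=0x5b
body[1] sub  r1, r3, #42 -> r1=0x67
body[2] mov  r0, r1 -> r0=0x67
body[3] xor  r3, r2, r4 -> r3=0x93
body[4] add  r1, r6, r0 -> r1=0xdb
body[5] add  r3, r1, #33 -> r3=0xfc
body[6] add  r5, r1, r5 -> r5=0x46
body[7] xor  r4, r0, r5 -> r4=0x21
epilogue: pop r4=0x0b, sp=0xd3
r3 is caller-saved -> body value

REG = 0xfc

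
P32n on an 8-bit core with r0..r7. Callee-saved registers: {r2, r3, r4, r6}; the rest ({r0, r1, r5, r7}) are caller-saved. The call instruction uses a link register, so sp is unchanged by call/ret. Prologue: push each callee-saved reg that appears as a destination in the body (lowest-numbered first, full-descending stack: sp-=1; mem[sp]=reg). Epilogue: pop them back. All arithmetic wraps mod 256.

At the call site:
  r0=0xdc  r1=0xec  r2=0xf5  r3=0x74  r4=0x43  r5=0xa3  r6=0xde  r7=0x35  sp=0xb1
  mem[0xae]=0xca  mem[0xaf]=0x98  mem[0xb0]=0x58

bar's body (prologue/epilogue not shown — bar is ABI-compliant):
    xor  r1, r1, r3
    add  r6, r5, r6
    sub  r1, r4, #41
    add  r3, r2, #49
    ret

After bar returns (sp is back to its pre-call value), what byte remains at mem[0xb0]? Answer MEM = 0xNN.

MEM = 0x74

prologue: push r3 → mem[0xb0]=0x74, sp=0xb0
prologue: push r6 → mem[0xaf]=0xde, sp=0xaf
body[0] xor  r1, r1, r3 → r1=0x98
body[1] add  r6, r5, r6 → r6=0x81
body[2] sub  r1, r4, #41 → r1=0x1a
body[3] add  r3, r2, #49 → r3=0x26
epilogue: pop r6=0xde, sp=0xb0
epilogue: pop r3=0x74, sp=0xb1
prologue pushed ['r3', 'r6'] at ['0xb0', '0xaf']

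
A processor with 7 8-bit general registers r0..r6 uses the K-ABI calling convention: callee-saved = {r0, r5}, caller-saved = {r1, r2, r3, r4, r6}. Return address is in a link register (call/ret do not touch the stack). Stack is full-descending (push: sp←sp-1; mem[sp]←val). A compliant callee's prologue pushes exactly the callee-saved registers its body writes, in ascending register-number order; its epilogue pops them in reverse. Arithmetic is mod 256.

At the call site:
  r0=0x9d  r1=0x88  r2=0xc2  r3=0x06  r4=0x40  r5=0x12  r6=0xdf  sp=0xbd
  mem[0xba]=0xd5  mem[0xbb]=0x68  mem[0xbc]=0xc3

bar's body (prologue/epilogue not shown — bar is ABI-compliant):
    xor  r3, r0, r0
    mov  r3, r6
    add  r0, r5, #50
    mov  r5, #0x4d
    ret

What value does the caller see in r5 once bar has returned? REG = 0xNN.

REG = 0x12

prologue: push r0 -> mem[0xbc]=0x9d, sp=0xbc
prologue: push r5 -> mem[0xbb]=0x12, sp=0xbb
body[0] xor  r3, r0, r0 -> r3=0x00
body[1] mov  r3, r6 -> r3=0xdf
body[2] add  r0, r5, #50 -> r0=0x44
body[3] mov  r5, #0x4d -> r5=0x4d
epilogue: pop r5=0x12, sp=0xbc
epilogue: pop r0=0x9d, sp=0xbd
r5 is callee-saved -> restored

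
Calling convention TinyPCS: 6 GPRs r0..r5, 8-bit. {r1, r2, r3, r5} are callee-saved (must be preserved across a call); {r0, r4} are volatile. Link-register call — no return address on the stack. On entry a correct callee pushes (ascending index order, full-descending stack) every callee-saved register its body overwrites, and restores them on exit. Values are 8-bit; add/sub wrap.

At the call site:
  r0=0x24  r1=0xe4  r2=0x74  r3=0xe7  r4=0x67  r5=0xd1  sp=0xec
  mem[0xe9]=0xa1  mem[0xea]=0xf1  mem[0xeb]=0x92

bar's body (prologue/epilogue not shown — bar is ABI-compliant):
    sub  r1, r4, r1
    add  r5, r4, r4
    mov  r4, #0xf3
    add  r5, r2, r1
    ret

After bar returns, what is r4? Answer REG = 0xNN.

prologue: push r1 → mem[0xeb]=0xe4, sp=0xeb
prologue: push r5 → mem[0xea]=0xd1, sp=0xea
body[0] sub  r1, r4, r1 → r1=0x83
body[1] add  r5, r4, r4 → r5=0xce
body[2] mov  r4, #0xf3 → r4=0xf3
body[3] add  r5, r2, r1 → r5=0xf7
epilogue: pop r5=0xd1, sp=0xeb
epilogue: pop r1=0xe4, sp=0xec
r4 is caller-saved → body value

REG = 0xf3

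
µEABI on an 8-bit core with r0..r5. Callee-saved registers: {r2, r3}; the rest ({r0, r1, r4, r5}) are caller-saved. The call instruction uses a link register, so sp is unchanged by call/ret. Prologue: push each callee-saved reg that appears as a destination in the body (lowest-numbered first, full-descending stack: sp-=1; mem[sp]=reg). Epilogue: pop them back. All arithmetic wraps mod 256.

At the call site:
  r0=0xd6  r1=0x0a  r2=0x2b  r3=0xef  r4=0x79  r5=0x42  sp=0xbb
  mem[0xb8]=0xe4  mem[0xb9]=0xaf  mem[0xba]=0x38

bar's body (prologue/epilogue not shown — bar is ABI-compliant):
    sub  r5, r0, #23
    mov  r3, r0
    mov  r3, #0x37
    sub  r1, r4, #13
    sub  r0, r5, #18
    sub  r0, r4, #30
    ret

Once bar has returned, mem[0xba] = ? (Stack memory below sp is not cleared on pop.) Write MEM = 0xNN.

MEM = 0xef

prologue: push r3 → mem[0xba]=0xef, sp=0xba
body[0] sub  r5, r0, #23 → r5=0xbf
body[1] mov  r3, r0 → r3=0xd6
body[2] mov  r3, #0x37 → r3=0x37
body[3] sub  r1, r4, #13 → r1=0x6c
body[4] sub  r0, r5, #18 → r0=0xad
body[5] sub  r0, r4, #30 → r0=0x5b
epilogue: pop r3=0xef, sp=0xbb
prologue pushed ['r3'] at ['0xba']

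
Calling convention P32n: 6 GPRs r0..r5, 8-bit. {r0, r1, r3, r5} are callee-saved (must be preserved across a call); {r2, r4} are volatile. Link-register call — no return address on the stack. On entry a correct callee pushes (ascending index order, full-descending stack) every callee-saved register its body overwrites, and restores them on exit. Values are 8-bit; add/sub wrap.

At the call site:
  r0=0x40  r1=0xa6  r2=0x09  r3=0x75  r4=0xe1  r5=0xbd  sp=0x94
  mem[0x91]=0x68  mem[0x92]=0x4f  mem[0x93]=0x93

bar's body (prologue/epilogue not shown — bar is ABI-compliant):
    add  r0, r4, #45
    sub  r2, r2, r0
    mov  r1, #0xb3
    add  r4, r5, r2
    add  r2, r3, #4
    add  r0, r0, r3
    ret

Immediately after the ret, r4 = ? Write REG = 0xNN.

prologue: push r0 -> mem[0x93]=0x40, sp=0x93
prologue: push r1 -> mem[0x92]=0xa6, sp=0x92
body[0] add  r0, r4, #45 -> r0=0x0e
body[1] sub  r2, r2, r0 -> r2=0xfb
body[2] mov  r1, #0xb3 -> r1=0xb3
body[3] add  r4, r5, r2 -> r4=0xb8
body[4] add  r2, r3, #4 -> r2=0x79
body[5] add  r0, r0, r3 -> r0=0x83
epilogue: pop r1=0xa6, sp=0x93
epilogue: pop r0=0x40, sp=0x94
r4 is caller-saved -> body value

REG = 0xb8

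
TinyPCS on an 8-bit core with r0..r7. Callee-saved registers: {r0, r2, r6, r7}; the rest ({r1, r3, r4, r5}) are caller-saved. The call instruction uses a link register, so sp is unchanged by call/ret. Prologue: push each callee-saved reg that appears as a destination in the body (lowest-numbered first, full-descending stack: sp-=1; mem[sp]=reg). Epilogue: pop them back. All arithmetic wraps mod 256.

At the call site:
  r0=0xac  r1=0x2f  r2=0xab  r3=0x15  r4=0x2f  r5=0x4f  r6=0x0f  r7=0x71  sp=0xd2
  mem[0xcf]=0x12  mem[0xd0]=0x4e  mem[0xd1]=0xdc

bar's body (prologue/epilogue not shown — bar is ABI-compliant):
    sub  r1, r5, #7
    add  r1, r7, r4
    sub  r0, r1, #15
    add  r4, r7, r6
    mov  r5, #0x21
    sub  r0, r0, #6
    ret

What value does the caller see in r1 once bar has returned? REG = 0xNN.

prologue: push r0 → mem[0xd1]=0xac, sp=0xd1
body[0] sub  r1, r5, #7 → r1=0x48
body[1] add  r1, r7, r4 → r1=0xa0
body[2] sub  r0, r1, #15 → r0=0x91
body[3] add  r4, r7, r6 → r4=0x80
body[4] mov  r5, #0x21 → r5=0x21
body[5] sub  r0, r0, #6 → r0=0x8b
epilogue: pop r0=0xac, sp=0xd2
r1 is caller-saved → body value

REG = 0xa0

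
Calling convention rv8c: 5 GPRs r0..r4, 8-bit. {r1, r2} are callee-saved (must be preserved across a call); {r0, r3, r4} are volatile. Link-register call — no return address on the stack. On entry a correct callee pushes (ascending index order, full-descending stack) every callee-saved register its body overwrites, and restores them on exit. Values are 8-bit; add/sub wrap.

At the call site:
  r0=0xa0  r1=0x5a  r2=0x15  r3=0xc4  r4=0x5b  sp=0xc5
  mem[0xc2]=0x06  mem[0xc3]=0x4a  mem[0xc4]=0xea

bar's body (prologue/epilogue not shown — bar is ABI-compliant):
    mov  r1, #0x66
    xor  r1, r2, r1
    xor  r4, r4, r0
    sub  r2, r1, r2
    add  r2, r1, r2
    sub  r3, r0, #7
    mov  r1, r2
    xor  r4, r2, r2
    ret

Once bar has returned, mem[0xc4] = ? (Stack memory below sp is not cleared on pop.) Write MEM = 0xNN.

prologue: push r1 -> mem[0xc4]=0x5a, sp=0xc4
prologue: push r2 -> mem[0xc3]=0x15, sp=0xc3
body[0] mov  r1, #0x66 -> r1=0x66
body[1] xor  r1, r2, r1 -> r1=0x73
body[2] xor  r4, r4, r0 -> r4=0xfb
body[3] sub  r2, r1, r2 -> r2=0x5e
body[4] add  r2, r1, r2 -> r2=0xd1
body[5] sub  r3, r0, #7 -> r3=0x99
body[6] mov  r1, r2 -> r1=0xd1
body[7] xor  r4, r2, r2 -> r4=0x00
epilogue: pop r2=0x15, sp=0xc4
epilogue: pop r1=0x5a, sp=0xc5
prologue pushed ['r1', 'r2'] at ['0xc4', '0xc3']

MEM = 0x5a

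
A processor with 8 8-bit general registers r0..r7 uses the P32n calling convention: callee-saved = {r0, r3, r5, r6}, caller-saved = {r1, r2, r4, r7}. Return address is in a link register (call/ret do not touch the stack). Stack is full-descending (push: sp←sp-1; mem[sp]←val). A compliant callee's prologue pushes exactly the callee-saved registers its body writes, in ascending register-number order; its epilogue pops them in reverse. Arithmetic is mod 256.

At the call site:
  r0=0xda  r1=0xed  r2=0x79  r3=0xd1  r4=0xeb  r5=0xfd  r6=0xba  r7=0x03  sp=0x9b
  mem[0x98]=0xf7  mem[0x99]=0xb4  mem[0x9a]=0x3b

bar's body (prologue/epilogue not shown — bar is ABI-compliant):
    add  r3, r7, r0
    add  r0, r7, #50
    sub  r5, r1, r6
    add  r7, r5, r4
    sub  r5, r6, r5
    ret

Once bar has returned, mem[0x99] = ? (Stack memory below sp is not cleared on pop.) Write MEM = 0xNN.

MEM = 0xd1

prologue: push r0 -> mem[0x9a]=0xda, sp=0x9a
prologue: push r3 -> mem[0x99]=0xd1, sp=0x99
prologue: push r5 -> mem[0x98]=0xfd, sp=0x98
body[0] add  r3, r7, r0 -> r3=0xdd
body[1] add  r0, r7, #50 -> r0=0x35
body[2] sub  r5, r1, r6 -> r5=0x33
body[3] add  r7, r5, r4 -> r7=0x1e
body[4] sub  r5, r6, r5 -> r5=0x87
epilogue: pop r5=0xfd, sp=0x99
epilogue: pop r3=0xd1, sp=0x9a
epilogue: pop r0=0xda, sp=0x9b
prologue pushed ['r0', 'r3', 'r5'] at ['0x9a', '0x99', '0x98']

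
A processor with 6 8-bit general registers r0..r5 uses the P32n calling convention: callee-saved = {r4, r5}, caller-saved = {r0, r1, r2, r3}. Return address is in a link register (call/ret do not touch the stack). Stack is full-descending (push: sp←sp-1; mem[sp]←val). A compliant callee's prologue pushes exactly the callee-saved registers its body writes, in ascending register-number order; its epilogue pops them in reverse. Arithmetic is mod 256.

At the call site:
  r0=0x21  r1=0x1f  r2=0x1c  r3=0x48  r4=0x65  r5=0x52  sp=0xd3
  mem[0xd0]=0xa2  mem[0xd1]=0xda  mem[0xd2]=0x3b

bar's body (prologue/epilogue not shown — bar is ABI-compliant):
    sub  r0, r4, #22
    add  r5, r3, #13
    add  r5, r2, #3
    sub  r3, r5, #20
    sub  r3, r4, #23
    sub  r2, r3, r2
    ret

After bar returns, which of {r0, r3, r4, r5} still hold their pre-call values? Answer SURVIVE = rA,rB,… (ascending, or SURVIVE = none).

SURVIVE = r4,r5

prologue: push r5 → mem[0xd2]=0x52, sp=0xd2
body[0] sub  r0, r4, #22 → r0=0x4f
body[1] add  r5, r3, #13 → r5=0x55
body[2] add  r5, r2, #3 → r5=0x1f
body[3] sub  r3, r5, #20 → r3=0x0b
body[4] sub  r3, r4, #23 → r3=0x4e
body[5] sub  r2, r3, r2 → r2=0x32
epilogue: pop r5=0x52, sp=0xd3
r0: caller-saved, written=True
r3: caller-saved, written=True
r4: callee-saved, written=False
r5: callee-saved, written=True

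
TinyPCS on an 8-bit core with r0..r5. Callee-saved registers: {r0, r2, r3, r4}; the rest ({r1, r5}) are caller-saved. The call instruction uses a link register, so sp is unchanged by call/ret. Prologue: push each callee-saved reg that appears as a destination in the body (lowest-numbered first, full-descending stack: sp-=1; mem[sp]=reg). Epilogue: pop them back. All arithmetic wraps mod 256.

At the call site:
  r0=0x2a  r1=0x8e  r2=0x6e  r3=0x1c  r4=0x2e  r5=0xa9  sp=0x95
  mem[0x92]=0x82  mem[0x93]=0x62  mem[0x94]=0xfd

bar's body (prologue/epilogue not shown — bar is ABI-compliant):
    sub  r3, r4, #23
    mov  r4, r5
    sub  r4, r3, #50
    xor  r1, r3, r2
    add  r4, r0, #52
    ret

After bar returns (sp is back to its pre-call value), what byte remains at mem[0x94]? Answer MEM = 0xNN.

MEM = 0x1c

prologue: push r3 -> mem[0x94]=0x1c, sp=0x94
prologue: push r4 -> mem[0x93]=0x2e, sp=0x93
body[0] sub  r3, r4, #23 -> r3=0x17
body[1] mov  r4, r5 -> r4=0xa9
body[2] sub  r4, r3, #50 -> r4=0xe5
body[3] xor  r1, r3, r2 -> r1=0x79
body[4] add  r4, r0, #52 -> r4=0x5e
epilogue: pop r4=0x2e, sp=0x94
epilogue: pop r3=0x1c, sp=0x95
prologue pushed ['r3', 'r4'] at ['0x94', '0x93']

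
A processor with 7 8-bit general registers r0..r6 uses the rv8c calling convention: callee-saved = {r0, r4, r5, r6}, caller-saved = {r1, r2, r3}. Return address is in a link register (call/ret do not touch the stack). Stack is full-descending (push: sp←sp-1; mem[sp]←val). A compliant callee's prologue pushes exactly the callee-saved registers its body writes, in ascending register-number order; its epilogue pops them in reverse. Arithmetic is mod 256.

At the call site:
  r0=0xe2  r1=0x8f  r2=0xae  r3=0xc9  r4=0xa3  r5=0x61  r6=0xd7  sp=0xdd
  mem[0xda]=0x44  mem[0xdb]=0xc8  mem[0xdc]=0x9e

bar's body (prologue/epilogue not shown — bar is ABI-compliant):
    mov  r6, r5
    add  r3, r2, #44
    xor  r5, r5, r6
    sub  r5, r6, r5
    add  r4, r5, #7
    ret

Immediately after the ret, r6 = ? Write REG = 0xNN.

prologue: push r4 → mem[0xdc]=0xa3, sp=0xdc
prologue: push r5 → mem[0xdb]=0x61, sp=0xdb
prologue: push r6 → mem[0xda]=0xd7, sp=0xda
body[0] mov  r6, r5 → r6=0x61
body[1] add  r3, r2, #44 → r3=0xda
body[2] xor  r5, r5, r6 → r5=0x00
body[3] sub  r5, r6, r5 → r5=0x61
body[4] add  r4, r5, #7 → r4=0x68
epilogue: pop r6=0xd7, sp=0xdb
epilogue: pop r5=0x61, sp=0xdc
epilogue: pop r4=0xa3, sp=0xdd
r6 is callee-saved → restored

REG = 0xd7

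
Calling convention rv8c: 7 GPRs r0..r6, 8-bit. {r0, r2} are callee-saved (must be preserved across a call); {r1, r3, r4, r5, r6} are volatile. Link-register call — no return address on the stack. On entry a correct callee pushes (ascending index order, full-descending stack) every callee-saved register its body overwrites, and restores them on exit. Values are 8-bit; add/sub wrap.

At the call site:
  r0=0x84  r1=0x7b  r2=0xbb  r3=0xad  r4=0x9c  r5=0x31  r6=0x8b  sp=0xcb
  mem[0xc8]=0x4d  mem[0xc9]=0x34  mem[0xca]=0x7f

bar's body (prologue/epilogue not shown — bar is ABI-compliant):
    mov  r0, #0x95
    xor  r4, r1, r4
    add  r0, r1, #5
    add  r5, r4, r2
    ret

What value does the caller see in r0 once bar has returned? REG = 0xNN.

REG = 0x84

prologue: push r0 → mem[0xca]=0x84, sp=0xca
body[0] mov  r0, #0x95 → r0=0x95
body[1] xor  r4, r1, r4 → r4=0xe7
body[2] add  r0, r1, #5 → r0=0x80
body[3] add  r5, r4, r2 → r5=0xa2
epilogue: pop r0=0x84, sp=0xcb
r0 is callee-saved → restored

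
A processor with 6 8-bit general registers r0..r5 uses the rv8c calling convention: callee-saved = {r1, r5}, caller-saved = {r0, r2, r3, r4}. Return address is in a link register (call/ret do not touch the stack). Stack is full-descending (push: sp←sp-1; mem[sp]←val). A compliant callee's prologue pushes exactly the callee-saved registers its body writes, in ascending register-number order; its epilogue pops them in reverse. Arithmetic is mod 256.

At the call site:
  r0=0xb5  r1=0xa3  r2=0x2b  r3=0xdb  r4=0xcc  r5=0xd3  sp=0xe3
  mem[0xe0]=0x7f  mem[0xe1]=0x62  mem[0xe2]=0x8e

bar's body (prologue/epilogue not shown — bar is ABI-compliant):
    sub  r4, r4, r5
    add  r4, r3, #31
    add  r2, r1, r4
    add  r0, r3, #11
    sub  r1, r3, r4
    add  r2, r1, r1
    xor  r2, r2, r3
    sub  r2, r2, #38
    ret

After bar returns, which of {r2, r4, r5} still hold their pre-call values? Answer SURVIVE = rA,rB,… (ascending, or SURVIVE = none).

SURVIVE = r5

prologue: push r1 -> mem[0xe2]=0xa3, sp=0xe2
body[0] sub  r4, r4, r5 -> r4=0xf9
body[1] add  r4, r3, #31 -> r4=0xfa
body[2] add  r2, r1, r4 -> r2=0x9d
body[3] add  r0, r3, #11 -> r0=0xe6
body[4] sub  r1, r3, r4 -> r1=0xe1
body[5] add  r2, r1, r1 -> r2=0xc2
body[6] xor  r2, r2, r3 -> r2=0x19
body[7] sub  r2, r2, #38 -> r2=0xf3
epilogue: pop r1=0xa3, sp=0xe3
r2: caller-saved, written=True
r4: caller-saved, written=True
r5: callee-saved, written=False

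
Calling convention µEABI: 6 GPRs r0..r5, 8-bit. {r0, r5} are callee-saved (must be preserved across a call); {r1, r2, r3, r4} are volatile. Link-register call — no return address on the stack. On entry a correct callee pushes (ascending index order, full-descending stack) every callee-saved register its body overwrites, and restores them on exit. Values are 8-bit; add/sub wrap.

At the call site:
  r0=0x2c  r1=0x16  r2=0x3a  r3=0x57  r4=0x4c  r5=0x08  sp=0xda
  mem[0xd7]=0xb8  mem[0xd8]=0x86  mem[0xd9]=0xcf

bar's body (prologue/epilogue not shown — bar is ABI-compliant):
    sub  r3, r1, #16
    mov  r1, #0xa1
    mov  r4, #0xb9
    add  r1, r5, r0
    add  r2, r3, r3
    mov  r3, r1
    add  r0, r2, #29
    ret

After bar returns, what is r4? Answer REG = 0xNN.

REG = 0xb9

prologue: push r0 -> mem[0xd9]=0x2c, sp=0xd9
body[0] sub  r3, r1, #16 -> r3=0x06
body[1] mov  r1, #0xa1 -> r1=0xa1
body[2] mov  r4, #0xb9 -> r4=0xb9
body[3] add  r1, r5, r0 -> r1=0x34
body[4] add  r2, r3, r3 -> r2=0x0c
body[5] mov  r3, r1 -> r3=0x34
body[6] add  r0, r2, #29 -> r0=0x29
epilogue: pop r0=0x2c, sp=0xda
r4 is caller-saved -> body value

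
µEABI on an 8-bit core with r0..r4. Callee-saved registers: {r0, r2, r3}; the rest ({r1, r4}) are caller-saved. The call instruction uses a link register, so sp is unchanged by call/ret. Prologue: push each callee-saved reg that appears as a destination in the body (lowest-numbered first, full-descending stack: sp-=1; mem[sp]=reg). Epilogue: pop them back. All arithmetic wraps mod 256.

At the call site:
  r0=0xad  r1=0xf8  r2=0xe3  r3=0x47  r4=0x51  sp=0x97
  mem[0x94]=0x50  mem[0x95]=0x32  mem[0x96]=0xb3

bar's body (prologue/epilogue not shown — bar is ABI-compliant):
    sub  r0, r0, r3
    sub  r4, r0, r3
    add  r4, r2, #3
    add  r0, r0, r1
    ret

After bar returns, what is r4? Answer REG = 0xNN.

REG = 0xe6

prologue: push r0 → mem[0x96]=0xad, sp=0x96
body[0] sub  r0, r0, r3 → r0=0x66
body[1] sub  r4, r0, r3 → r4=0x1f
body[2] add  r4, r2, #3 → r4=0xe6
body[3] add  r0, r0, r1 → r0=0x5e
epilogue: pop r0=0xad, sp=0x97
r4 is caller-saved → body value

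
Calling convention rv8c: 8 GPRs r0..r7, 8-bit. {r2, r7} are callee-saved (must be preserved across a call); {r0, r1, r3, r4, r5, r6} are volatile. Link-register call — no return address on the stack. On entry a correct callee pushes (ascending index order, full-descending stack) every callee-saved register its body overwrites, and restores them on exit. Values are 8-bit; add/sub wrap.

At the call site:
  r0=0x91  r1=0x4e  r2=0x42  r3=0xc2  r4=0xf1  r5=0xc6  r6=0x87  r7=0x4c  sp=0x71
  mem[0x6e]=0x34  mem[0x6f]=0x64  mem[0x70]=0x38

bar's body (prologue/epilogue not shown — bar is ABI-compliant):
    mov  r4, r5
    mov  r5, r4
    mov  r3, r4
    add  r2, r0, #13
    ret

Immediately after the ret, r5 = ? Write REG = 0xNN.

prologue: push r2 → mem[0x70]=0x42, sp=0x70
body[0] mov  r4, r5 → r4=0xc6
body[1] mov  r5, r4 → r5=0xc6
body[2] mov  r3, r4 → r3=0xc6
body[3] add  r2, r0, #13 → r2=0x9e
epilogue: pop r2=0x42, sp=0x71
r5 is caller-saved → body value

REG = 0xc6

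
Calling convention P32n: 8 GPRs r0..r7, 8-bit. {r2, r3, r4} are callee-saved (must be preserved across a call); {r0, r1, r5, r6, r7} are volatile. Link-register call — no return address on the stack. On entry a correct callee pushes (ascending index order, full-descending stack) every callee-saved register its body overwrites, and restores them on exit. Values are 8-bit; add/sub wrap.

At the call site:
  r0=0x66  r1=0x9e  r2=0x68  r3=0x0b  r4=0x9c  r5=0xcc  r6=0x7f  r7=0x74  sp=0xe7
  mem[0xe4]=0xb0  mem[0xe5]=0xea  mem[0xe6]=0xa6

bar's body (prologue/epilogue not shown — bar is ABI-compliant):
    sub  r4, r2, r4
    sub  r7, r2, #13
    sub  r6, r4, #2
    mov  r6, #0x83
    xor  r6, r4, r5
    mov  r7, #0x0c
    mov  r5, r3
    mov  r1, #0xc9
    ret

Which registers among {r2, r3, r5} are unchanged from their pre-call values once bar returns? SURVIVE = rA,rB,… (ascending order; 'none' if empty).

SURVIVE = r2,r3

prologue: push r4 → mem[0xe6]=0x9c, sp=0xe6
body[0] sub  r4, r2, r4 → r4=0xcc
body[1] sub  r7, r2, #13 → r7=0x5b
body[2] sub  r6, r4, #2 → r6=0xca
body[3] mov  r6, #0x83 → r6=0x83
body[4] xor  r6, r4, r5 → r6=0x00
body[5] mov  r7, #0x0c → r7=0x0c
body[6] mov  r5, r3 → r5=0x0b
body[7] mov  r1, #0xc9 → r1=0xc9
epilogue: pop r4=0x9c, sp=0xe7
r2: callee-saved, written=False
r3: callee-saved, written=False
r5: caller-saved, written=True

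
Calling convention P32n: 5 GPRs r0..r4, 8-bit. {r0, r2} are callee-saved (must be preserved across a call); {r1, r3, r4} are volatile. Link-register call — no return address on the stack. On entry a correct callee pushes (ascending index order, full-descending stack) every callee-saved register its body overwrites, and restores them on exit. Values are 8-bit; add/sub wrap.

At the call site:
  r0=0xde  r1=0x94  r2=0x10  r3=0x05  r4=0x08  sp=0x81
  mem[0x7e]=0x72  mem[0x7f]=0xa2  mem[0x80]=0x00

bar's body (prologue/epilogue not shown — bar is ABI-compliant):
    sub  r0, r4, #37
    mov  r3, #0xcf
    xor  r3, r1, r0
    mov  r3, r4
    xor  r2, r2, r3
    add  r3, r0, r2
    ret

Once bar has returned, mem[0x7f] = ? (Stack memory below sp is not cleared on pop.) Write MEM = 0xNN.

MEM = 0x10

prologue: push r0 → mem[0x80]=0xde, sp=0x80
prologue: push r2 → mem[0x7f]=0x10, sp=0x7f
body[0] sub  r0, r4, #37 → r0=0xe3
body[1] mov  r3, #0xcf → r3=0xcf
body[2] xor  r3, r1, r0 → r3=0x77
body[3] mov  r3, r4 → r3=0x08
body[4] xor  r2, r2, r3 → r2=0x18
body[5] add  r3, r0, r2 → r3=0xfb
epilogue: pop r2=0x10, sp=0x80
epilogue: pop r0=0xde, sp=0x81
prologue pushed ['r0', 'r2'] at ['0x80', '0x7f']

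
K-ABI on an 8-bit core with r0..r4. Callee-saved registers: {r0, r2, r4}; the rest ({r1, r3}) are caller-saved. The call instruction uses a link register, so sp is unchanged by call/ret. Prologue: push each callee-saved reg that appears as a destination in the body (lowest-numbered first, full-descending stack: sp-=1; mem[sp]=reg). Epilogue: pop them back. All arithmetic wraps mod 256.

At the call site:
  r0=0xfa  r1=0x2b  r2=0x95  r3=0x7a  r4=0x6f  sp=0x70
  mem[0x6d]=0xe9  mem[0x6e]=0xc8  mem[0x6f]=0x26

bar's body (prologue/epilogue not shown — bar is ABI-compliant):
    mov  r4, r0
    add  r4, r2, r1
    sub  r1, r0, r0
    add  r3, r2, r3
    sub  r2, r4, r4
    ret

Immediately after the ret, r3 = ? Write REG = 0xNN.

prologue: push r2 -> mem[0x6f]=0x95, sp=0x6f
prologue: push r4 -> mem[0x6e]=0x6f, sp=0x6e
body[0] mov  r4, r0 -> r4=0xfa
body[1] add  r4, r2, r1 -> r4=0xc0
body[2] sub  r1, r0, r0 -> r1=0x00
body[3] add  r3, r2, r3 -> r3=0x0f
body[4] sub  r2, r4, r4 -> r2=0x00
epilogue: pop r4=0x6f, sp=0x6f
epilogue: pop r2=0x95, sp=0x70
r3 is caller-saved -> body value

REG = 0x0f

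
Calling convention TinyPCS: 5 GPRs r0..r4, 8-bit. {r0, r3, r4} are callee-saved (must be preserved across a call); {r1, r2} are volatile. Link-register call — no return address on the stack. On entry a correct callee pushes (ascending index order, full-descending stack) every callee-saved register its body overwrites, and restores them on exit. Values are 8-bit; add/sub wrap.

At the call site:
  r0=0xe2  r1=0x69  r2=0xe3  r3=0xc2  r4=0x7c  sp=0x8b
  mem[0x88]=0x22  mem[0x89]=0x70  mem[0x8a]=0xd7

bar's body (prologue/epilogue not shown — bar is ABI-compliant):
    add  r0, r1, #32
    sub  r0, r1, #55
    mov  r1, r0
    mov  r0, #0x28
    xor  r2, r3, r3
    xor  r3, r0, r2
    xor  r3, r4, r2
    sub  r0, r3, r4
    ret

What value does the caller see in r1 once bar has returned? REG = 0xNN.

REG = 0x32

prologue: push r0 → mem[0x8a]=0xe2, sp=0x8a
prologue: push r3 → mem[0x89]=0xc2, sp=0x89
body[0] add  r0, r1, #32 → r0=0x89
body[1] sub  r0, r1, #55 → r0=0x32
body[2] mov  r1, r0 → r1=0x32
body[3] mov  r0, #0x28 → r0=0x28
body[4] xor  r2, r3, r3 → r2=0x00
body[5] xor  r3, r0, r2 → r3=0x28
body[6] xor  r3, r4, r2 → r3=0x7c
body[7] sub  r0, r3, r4 → r0=0x00
epilogue: pop r3=0xc2, sp=0x8a
epilogue: pop r0=0xe2, sp=0x8b
r1 is caller-saved → body value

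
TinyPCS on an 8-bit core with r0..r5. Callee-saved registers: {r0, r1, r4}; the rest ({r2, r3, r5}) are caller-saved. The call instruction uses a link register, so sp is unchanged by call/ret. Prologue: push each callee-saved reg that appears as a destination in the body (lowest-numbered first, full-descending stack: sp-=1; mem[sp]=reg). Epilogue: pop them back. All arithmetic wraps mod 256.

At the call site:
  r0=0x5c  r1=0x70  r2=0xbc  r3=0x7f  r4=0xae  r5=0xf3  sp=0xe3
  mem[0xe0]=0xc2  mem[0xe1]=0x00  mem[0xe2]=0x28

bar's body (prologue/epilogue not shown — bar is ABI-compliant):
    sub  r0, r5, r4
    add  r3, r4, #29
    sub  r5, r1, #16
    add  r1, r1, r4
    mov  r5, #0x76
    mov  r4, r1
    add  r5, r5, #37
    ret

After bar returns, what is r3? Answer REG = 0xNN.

REG = 0xcb

prologue: push r0 -> mem[0xe2]=0x5c, sp=0xe2
prologue: push r1 -> mem[0xe1]=0x70, sp=0xe1
prologue: push r4 -> mem[0xe0]=0xae, sp=0xe0
body[0] sub  r0, r5, r4 -> r0=0x45
body[1] add  r3, r4, #29 -> r3=0xcb
body[2] sub  r5, r1, #16 -> r5=0x60
body[3] add  r1, r1, r4 -> r1=0x1e
body[4] mov  r5, #0x76 -> r5=0x76
body[5] mov  r4, r1 -> r4=0x1e
body[6] add  r5, r5, #37 -> r5=0x9b
epilogue: pop r4=0xae, sp=0xe1
epilogue: pop r1=0x70, sp=0xe2
epilogue: pop r0=0x5c, sp=0xe3
r3 is caller-saved -> body value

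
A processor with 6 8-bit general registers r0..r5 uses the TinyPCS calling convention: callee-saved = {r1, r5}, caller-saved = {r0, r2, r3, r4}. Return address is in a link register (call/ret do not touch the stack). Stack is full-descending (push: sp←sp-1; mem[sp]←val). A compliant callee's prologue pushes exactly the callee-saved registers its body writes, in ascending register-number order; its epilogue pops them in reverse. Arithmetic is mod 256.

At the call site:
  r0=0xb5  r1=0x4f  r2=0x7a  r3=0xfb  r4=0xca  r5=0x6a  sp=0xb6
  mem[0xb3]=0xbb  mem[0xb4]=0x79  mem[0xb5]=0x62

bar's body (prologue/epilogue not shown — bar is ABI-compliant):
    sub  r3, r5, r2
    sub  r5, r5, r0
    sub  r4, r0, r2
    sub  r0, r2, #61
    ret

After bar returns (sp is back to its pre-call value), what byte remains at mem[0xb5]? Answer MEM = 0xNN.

prologue: push r5 → mem[0xb5]=0x6a, sp=0xb5
body[0] sub  r3, r5, r2 → r3=0xf0
body[1] sub  r5, r5, r0 → r5=0xb5
body[2] sub  r4, r0, r2 → r4=0x3b
body[3] sub  r0, r2, #61 → r0=0x3d
epilogue: pop r5=0x6a, sp=0xb6
prologue pushed ['r5'] at ['0xb5']

MEM = 0x6a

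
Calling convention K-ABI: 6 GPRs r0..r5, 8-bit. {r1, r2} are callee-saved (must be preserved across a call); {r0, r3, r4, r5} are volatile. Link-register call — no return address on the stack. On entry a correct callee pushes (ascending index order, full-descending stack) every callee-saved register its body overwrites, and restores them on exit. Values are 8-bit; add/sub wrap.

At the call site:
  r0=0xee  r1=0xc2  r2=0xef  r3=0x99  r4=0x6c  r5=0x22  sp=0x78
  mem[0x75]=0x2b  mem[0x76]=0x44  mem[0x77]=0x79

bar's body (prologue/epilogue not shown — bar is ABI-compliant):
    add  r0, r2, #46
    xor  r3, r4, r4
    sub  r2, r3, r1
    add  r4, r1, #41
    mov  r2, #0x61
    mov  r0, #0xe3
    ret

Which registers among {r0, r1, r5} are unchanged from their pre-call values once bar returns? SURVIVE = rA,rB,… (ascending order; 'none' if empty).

SURVIVE = r1,r5

prologue: push r2 -> mem[0x77]=0xef, sp=0x77
body[0] add  r0, r2, #46 -> r0=0x1d
body[1] xor  r3, r4, r4 -> r3=0x00
body[2] sub  r2, r3, r1 -> r2=0x3e
body[3] add  r4, r1, #41 -> r4=0xeb
body[4] mov  r2, #0x61 -> r2=0x61
body[5] mov  r0, #0xe3 -> r0=0xe3
epilogue: pop r2=0xef, sp=0x78
r0: caller-saved, written=True
r1: callee-saved, written=False
r5: caller-saved, written=False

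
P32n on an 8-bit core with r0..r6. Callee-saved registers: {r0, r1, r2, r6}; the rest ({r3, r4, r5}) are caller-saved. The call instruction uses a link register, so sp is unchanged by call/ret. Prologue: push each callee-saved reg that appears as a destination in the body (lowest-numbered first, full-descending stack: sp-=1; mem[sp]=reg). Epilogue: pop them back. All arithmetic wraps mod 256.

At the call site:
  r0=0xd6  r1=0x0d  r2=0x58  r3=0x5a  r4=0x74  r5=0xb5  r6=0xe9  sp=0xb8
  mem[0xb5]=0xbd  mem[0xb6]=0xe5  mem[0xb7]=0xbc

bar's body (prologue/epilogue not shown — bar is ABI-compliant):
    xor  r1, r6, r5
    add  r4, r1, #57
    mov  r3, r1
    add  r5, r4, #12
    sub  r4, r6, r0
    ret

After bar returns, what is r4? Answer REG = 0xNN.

prologue: push r1 -> mem[0xb7]=0x0d, sp=0xb7
body[0] xor  r1, r6, r5 -> r1=0x5c
body[1] add  r4, r1, #57 -> r4=0x95
body[2] mov  r3, r1 -> r3=0x5c
body[3] add  r5, r4, #12 -> r5=0xa1
body[4] sub  r4, r6, r0 -> r4=0x13
epilogue: pop r1=0x0d, sp=0xb8
r4 is caller-saved -> body value

REG = 0x13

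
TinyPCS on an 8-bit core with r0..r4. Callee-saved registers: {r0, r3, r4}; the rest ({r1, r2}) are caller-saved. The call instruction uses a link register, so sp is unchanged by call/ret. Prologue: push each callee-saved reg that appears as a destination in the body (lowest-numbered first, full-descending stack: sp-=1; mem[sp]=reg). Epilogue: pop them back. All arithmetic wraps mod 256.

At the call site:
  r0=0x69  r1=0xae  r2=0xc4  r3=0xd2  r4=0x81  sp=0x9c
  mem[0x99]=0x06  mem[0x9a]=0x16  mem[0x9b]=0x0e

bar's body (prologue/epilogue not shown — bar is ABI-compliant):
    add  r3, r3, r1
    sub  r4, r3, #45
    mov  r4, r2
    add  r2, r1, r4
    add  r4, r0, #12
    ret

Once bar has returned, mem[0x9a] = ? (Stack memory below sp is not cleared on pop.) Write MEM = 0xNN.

MEM = 0x81

prologue: push r3 -> mem[0x9b]=0xd2, sp=0x9b
prologue: push r4 -> mem[0x9a]=0x81, sp=0x9a
body[0] add  r3, r3, r1 -> r3=0x80
body[1] sub  r4, r3, #45 -> r4=0x53
body[2] mov  r4, r2 -> r4=0xc4
body[3] add  r2, r1, r4 -> r2=0x72
body[4] add  r4, r0, #12 -> r4=0x75
epilogue: pop r4=0x81, sp=0x9b
epilogue: pop r3=0xd2, sp=0x9c
prologue pushed ['r3', 'r4'] at ['0x9b', '0x9a']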